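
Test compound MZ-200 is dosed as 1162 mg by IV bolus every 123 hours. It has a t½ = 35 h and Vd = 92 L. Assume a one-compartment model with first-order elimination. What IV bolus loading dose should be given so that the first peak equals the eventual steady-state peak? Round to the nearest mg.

1273 mg

f = (1/2)^(123/35) ≈ 0.087517; accumulation ratio R = 1/(1−f) ≈ 1.09591.
Loading dose to hit Cmax,ss on first dose: D_load = D_maint·R ≈ 1162 × 1.09591 ≈ 1273.45 mg.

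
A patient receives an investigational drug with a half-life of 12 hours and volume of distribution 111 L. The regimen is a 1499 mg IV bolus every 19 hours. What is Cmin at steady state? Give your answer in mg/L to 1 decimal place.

6.8 mg/L

k = ln2/t½ = ln2/12 ≈ 0.057762 h⁻¹; fraction remaining f = e^(−kτ) = e^(−0.057762×19) ≈ 0.3337.
Accumulation ratio R = 1/(1 − f) ≈ 1/0.6663 ≈ 1.5008.
Each bolus raises the concentration by D/Vd = 1499/111 ≈ 13.505 mg/L.
Steady-state peak Cmax,ss = C₀·R ≈ 13.505 × 1.5008 ≈ 20.268 mg/L.
One interval later, Cmin,ss = Cmax,ss·e^(−kτ) ≈ 20.268 × 0.3337 ≈ 6.763 mg/L.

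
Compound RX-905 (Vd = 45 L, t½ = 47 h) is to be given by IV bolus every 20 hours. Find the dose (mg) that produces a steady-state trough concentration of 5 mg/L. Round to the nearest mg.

τ/t½ = 20/47 ≈ 0.42553, so f = (1/2)^(20/47) ≈ 0.744564.
Cmin,ss = (D/Vd)·f/(1−f), so D = Cmin,ss·Vd·(1−f)/f.
D = 5 × 45 × (1−f)/f ≈ 5 × 45 × 0.34307 ≈ 77.19 mg.

77 mg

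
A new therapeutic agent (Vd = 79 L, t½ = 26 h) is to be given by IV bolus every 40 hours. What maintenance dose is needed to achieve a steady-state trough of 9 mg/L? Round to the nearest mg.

1354 mg

τ/t½ = 40/26 ≈ 1.5385, so f = (1/2)^(40/26) ≈ 0.344252.
Cmin,ss = (D/Vd)·f/(1−f), so D = Cmin,ss·Vd·(1−f)/f.
D = 9 × 79 × (1−f)/f ≈ 9 × 79 × 1.90485 ≈ 1354.35 mg.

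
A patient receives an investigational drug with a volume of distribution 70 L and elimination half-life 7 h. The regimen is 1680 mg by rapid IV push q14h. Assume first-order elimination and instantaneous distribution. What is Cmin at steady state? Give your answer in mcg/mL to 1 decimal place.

8.0 mcg/mL

τ = 14 h = 2 half-lives, so f = (1/2)^2 = 0.25.
Accumulation ratio R = 1/(1 − f) = 1/0.75 = 4/3.
Single-dose peak C₀ = D/Vd = 1680/70 = 24 mcg/mL.
Steady-state peak Cmax,ss = C₀·R = 24 × 4/3 ≈ 32.000 mcg/mL.
Steady-state trough Cmin,ss = Cmax,ss·f ≈ 32.000 × 0.25 ≈ 8.000 mcg/mL.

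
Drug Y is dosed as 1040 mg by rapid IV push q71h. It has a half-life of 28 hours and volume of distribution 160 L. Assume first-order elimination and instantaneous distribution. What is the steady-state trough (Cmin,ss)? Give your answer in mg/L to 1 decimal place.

1.4 mg/L

k = ln2/t½ = ln2/28 ≈ 0.024755 h⁻¹; fraction remaining f = e^(−kτ) = e^(−0.024755×71) ≈ 0.1725.
Single-dose peak C₀ = D/Vd = 1040/160 ≈ 6.500 mg/L.
Steady-state trough Cmin,ss = C₀·f/(1−f) ≈ 6.500 × 0.1725/0.8275 ≈ 1.355 mg/L.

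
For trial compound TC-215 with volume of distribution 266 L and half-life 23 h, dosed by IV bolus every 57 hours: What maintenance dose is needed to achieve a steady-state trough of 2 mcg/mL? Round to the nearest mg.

2432 mg

τ/t½ = 57/23 ≈ 2.4783, so f = (1/2)^(57/23) ≈ 0.179461.
Cmin,ss = (D/Vd)·f/(1−f), so D = Cmin,ss·Vd·(1−f)/f.
D = 2 × 266 × (1−f)/f ≈ 2 × 266 × 4.57224 ≈ 2432.43 mg.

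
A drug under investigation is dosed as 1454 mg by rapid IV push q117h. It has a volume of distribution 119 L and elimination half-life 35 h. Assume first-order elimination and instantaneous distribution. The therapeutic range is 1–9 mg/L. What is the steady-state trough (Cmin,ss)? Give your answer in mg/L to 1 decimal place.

τ/t½ = 117/35 ≈ 3.3429, so fraction remaining f = (1/2)^(117/35) ≈ 0.0986.
Accumulation ratio R = 1/(1 − f) ≈ 1/0.9014 ≈ 1.1094.
Single-dose peak C₀ = D/Vd = 1454/119 ≈ 12.218 mg/L.
Steady-state peak Cmax,ss = C₀·R ≈ 12.218 × 1.1094 ≈ 13.555 mg/L.
Steady-state trough Cmin,ss = Cmax,ss·f ≈ 13.555 × 0.0986 ≈ 1.337 mg/L.
Trough 1.3 mg/L vs MEC 1 mg/L: adequate.

1.3 mg/L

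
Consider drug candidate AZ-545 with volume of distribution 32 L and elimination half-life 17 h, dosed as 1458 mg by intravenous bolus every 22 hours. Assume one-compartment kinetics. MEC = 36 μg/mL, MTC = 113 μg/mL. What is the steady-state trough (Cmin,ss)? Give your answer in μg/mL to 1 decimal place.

Over one 22-h interval, 22/17 ≈ 1.2941 half-lives elapse, leaving f ≈ 0.4078 of each dose.
At steady state, accumulation factor R = 1/(1 − e^(−kτ)) ≈ 1.6886.
Each bolus raises the concentration by D/Vd = 1458/32 ≈ 45.562 μg/mL.
Cmax,ss = C₀/(1 − f) ≈ 45.562/0.5922 ≈ 76.937 μg/mL.
One interval later, Cmin,ss = Cmax,ss·e^(−kτ) ≈ 76.937 × 0.4078 ≈ 31.375 μg/mL.
Trough 31.4 μg/mL vs MEC 36 μg/mL: subtherapeutic.

31.4 μg/mL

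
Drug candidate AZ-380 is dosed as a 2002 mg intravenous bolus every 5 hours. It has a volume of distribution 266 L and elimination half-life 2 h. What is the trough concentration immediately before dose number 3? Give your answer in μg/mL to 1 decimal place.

f = (1/2)^(τ/t½) = (1/2)^(5/2) ≈ 0.1768.
C₀ = D/Vd = 2002/266 ≈ 7.526 μg/mL.
Before the 3rd dose, 2 doses have been given. Superposition: Cmin = C₀·(f + f²).
≈ 7.526 × (0.1768 + 0.0313) ≈ 7.526 × 0.2081 ≈ 1.566 μg/mL.

1.6 μg/mL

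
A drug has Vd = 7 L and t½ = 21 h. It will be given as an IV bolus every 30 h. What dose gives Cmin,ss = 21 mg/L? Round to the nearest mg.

τ/t½ = 30/21 ≈ 1.4286, so f = (1/2)^(30/21) ≈ 0.371499.
Cmin,ss = (D/Vd)·f/(1−f), so D = Cmin,ss·Vd·(1−f)/f.
D = 21 × 7 × (1−f)/f ≈ 21 × 7 × 1.69180 ≈ 248.69 mg.

249 mg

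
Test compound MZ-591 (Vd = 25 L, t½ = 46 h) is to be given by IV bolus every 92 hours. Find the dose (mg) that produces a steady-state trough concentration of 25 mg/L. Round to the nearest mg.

τ/t½ = 92/46 ≈ 2, so f = (1/2)^(92/46) ≈ 0.250000.
Cmin,ss = (D/Vd)·f/(1−f), so D = Cmin,ss·Vd·(1−f)/f.
D = 25 × 25 × (1−f)/f ≈ 25 × 25 × 3.00000 ≈ 1875.00 mg.

1875 mg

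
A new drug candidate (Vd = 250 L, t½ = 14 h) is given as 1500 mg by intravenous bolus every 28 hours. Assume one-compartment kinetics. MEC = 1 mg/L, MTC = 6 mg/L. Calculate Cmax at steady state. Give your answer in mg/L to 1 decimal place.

8.0 mg/L

τ = 28 h = 2 half-lives, so f = (1/2)^2 = 0.25.
At steady state, R = 1/(1 − 0.25) = 4/3.
Single-dose peak C₀ = D/Vd = 1500/250 = 6 mg/L.
Steady-state peak Cmax,ss = C₀·R = 6 × 4/3 ≈ 8.000 mg/L.
Peak 8.0 mg/L vs MTC 6 mg/L: exceeds toxic threshold.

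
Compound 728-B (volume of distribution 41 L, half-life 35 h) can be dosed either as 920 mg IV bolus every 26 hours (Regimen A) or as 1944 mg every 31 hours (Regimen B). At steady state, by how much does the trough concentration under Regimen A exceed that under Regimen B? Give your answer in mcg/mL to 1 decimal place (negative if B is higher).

Regimen A: f = (1/2)^(26/35) ≈ 0.5976; Cmin,ss = (920/41)·f/(1−f) ≈ 33.324 mcg/mL.
Regimen B: f = (1/2)^(31/35) ≈ 0.5412; Cmin,ss = (1944/41)·f/(1−f) ≈ 55.930 mcg/mL.
Difference ≈ 33.324 − 55.930 ≈ -22.606 mcg/mL.

-22.6 mcg/mL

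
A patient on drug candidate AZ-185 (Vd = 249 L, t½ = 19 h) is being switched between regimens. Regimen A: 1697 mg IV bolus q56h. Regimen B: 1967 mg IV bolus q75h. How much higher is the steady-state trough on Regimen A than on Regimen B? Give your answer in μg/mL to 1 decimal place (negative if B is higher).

0.5 μg/mL

Regimen A: f = (1/2)^(56/19) ≈ 0.1296; Cmin,ss = (1697/249)·f/(1−f) ≈ 1.015 μg/mL.
Regimen B: f = (1/2)^(75/19) ≈ 0.0648; Cmin,ss = (1967/249)·f/(1−f) ≈ 0.547 μg/mL.
Difference ≈ 1.015 − 0.547 ≈ 0.468 μg/mL.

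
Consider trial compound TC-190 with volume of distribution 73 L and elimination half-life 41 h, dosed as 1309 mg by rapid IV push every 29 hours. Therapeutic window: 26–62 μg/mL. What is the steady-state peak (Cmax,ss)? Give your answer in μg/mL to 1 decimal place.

46.3 μg/mL

τ/t½ = 29/41 ≈ 0.70732, so fraction remaining f = (1/2)^(29/41) ≈ 0.6125.
Accumulation ratio R = 1/(1 − f) ≈ 1/0.3875 ≈ 2.5806.
Single-dose peak C₀ = D/Vd = 1309/73 ≈ 17.932 μg/mL.
Steady-state peak Cmax,ss = C₀·R ≈ 17.932 × 2.5806 ≈ 46.275 μg/mL.
Peak 46.3 μg/mL vs MTC 62 μg/mL: below toxic threshold.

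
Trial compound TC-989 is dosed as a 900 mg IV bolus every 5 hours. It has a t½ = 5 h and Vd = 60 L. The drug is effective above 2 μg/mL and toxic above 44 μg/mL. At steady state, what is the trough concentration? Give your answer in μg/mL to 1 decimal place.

15.0 μg/mL

τ = 5 h = 1 half-life, so f = (1/2)^1 = 0.5.
At steady state, R = 1/(1 − 0.5) = 2/1.
Single-dose peak C₀ = D/Vd = 900/60 = 15 μg/mL.
Steady-state peak Cmax,ss = C₀·R = 15 × 2/1 ≈ 30.000 μg/mL.
Steady-state trough Cmin,ss = Cmax,ss·f ≈ 30.000 × 0.5 ≈ 15.000 μg/mL.
Trough 15.0 μg/mL vs MEC 2 μg/mL: adequate.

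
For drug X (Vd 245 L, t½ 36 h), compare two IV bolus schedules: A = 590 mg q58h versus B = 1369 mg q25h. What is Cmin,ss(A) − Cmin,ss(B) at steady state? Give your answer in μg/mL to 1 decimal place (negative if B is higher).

-7.9 μg/mL

Regimen A: f = (1/2)^(58/36) ≈ 0.3273; Cmin,ss = (590/245)·f/(1−f) ≈ 1.172 μg/mL.
Regimen B: f = (1/2)^(25/36) ≈ 0.6179; Cmin,ss = (1369/245)·f/(1−f) ≈ 9.036 μg/mL.
Difference ≈ 1.172 − 9.036 ≈ -7.864 μg/mL.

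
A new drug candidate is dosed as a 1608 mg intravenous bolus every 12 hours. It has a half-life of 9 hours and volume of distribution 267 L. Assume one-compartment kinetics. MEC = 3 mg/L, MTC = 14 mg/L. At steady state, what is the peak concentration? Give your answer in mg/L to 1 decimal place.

10.0 mg/L

Over one 12-h interval, 12/9 ≈ 1.3333 half-lives elapse, leaving f ≈ 0.3969 of each dose.
Accumulation ratio R = 1/(1 − f) ≈ 1/0.6031 ≈ 1.6581.
Single-dose peak C₀ = D/Vd = 1608/267 ≈ 6.022 mg/L.
Cmax,ss = C₀/(1 − f) ≈ 6.022/0.6031 ≈ 9.985 mg/L.
Peak 10.0 mg/L vs MTC 14 mg/L: below toxic threshold.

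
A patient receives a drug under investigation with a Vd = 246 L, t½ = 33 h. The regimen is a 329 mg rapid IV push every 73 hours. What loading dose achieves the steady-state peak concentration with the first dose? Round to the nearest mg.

420 mg

f = (1/2)^(73/33) ≈ 0.215817; accumulation ratio R = 1/(1−f) ≈ 1.27521.
Loading dose to hit Cmax,ss on first dose: D_load = D_maint·R ≈ 329 × 1.27521 ≈ 419.54 mg.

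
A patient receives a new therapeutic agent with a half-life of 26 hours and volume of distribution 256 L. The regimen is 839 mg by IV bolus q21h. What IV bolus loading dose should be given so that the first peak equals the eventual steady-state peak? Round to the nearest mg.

f = (1/2)^(21/26) ≈ 0.571295; accumulation ratio R = 1/(1−f) ≈ 2.33261.
Loading dose to hit Cmax,ss on first dose: D_load = D_maint·R ≈ 839 × 2.33261 ≈ 1957.06 mg.

1957 mg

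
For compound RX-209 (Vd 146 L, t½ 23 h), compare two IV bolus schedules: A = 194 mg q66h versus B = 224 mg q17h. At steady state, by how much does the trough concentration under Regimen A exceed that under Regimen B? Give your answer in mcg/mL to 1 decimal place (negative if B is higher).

Regimen A: f = (1/2)^(66/23) ≈ 0.1368; Cmin,ss = (194/146)·f/(1−f) ≈ 0.211 mcg/mL.
Regimen B: f = (1/2)^(17/23) ≈ 0.5991; Cmin,ss = (224/146)·f/(1−f) ≈ 2.293 mcg/mL.
Difference ≈ 0.211 − 2.293 ≈ -2.082 mcg/mL.

-2.1 mcg/mL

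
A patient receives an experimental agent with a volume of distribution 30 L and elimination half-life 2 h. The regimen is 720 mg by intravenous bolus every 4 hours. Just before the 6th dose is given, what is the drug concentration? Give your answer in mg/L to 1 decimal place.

8.0 mg/L

f = (1/2)^(τ/t½) = (1/2)^(4/2) ≈ 0.2500.
C₀ = D/Vd = 720/30 ≈ 24.000 mg/L.
Before the 6th dose, 5 doses have been given. Superposition: Cmin = C₀·(f + f² + … + f^5).
≈ 24.000 × (0.2500 + 0.0625 + 0.0156 + 0.0039 + 0.0010) ≈ 24.000 × 0.3330 ≈ 7.992 mg/L.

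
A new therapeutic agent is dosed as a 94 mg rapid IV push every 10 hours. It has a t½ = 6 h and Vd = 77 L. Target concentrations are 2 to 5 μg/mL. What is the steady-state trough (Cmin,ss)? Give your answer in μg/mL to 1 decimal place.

0.6 μg/mL

k = ln2/t½ = ln2/6 ≈ 0.115525 h⁻¹; fraction remaining f = e^(−kτ) = e^(−0.115525×10) ≈ 0.3150.
Each bolus raises the concentration by D/Vd = 94/77 ≈ 1.221 μg/mL.
Steady-state trough Cmin,ss = C₀·f/(1−f) ≈ 1.221 × 0.3150/0.6850 ≈ 0.561 μg/mL.
Trough 0.6 μg/mL vs MEC 2 μg/mL: subtherapeutic.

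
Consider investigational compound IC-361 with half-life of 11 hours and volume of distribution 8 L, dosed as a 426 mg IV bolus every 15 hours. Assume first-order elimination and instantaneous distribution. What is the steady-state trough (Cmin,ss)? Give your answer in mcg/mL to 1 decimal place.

33.8 mcg/mL

k = ln2/t½ = ln2/11 ≈ 0.063013 h⁻¹; fraction remaining f = e^(−kτ) = e^(−0.063013×15) ≈ 0.3886.
Accumulation ratio R = 1/(1 − f) ≈ 1/0.6114 ≈ 1.6356.
Single-dose peak C₀ = D/Vd = 426/8 ≈ 53.250 mcg/mL.
Steady-state peak Cmax,ss = C₀·R ≈ 53.250 × 1.6356 ≈ 87.096 mcg/mL.
One interval later, Cmin,ss = Cmax,ss·e^(−kτ) ≈ 87.096 × 0.3886 ≈ 33.846 mcg/mL.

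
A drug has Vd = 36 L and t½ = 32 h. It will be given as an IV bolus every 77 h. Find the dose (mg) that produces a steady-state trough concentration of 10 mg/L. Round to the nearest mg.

1548 mg

τ/t½ = 77/32 ≈ 2.4062, so f = (1/2)^(77/32) ≈ 0.188646.
Cmin,ss = (D/Vd)·f/(1−f), so D = Cmin,ss·Vd·(1−f)/f.
D = 10 × 36 × (1−f)/f ≈ 10 × 36 × 4.30093 ≈ 1548.33 mg.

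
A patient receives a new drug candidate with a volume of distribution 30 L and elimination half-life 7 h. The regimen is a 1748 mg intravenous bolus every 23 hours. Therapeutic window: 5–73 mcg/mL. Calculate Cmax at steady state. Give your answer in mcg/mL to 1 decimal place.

Over one 23-h interval, 23/7 ≈ 3.2857 half-lives elapse, leaving f ≈ 0.1025 of each dose.
Accumulation ratio R = 1/(1 − f) ≈ 1/0.8975 ≈ 1.1142.
Each bolus raises the concentration by D/Vd = 1748/30 ≈ 58.267 mcg/mL.
Cmax,ss = C₀/(1 − f) ≈ 58.267/0.8975 ≈ 64.921 mcg/mL.
Peak 64.9 mcg/mL vs MTC 73 mcg/mL: below toxic threshold.

64.9 mcg/mL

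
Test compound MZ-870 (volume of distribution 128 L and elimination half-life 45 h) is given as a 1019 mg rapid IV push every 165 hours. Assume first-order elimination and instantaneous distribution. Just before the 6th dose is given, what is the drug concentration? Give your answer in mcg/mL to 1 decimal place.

f = (1/2)^(τ/t½) = (1/2)^(165/45) ≈ 0.0787.
C₀ = D/Vd = 1019/128 ≈ 7.961 mcg/mL.
Before the 6th dose, 5 doses have been given. Superposition: Cmin = C₀·(f + f² + … + f^5).
≈ 7.961 × (0.0787 + 0.0062 + 0.0005 + 0.0000 + 0.0000) ≈ 7.961 × 0.0854 ≈ 0.680 mcg/mL.

0.7 mcg/mL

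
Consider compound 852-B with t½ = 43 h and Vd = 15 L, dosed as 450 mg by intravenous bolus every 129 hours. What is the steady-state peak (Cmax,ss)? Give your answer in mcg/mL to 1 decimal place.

34.3 mcg/mL

The dosing interval is 3 half-lives, so f = 2^(−3) = 0.125.
At steady state, R = 1/(1 − 0.125) = 8/7.
Single-dose peak C₀ = D/Vd = 450/15 = 30 mcg/mL.
Steady-state peak Cmax,ss = C₀·R = 30 × 8/7 ≈ 34.286 mcg/mL.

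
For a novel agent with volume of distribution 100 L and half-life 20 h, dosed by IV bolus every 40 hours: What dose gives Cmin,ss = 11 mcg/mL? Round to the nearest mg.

3300 mg

τ/t½ = 40/20 ≈ 2, so f = (1/2)^(40/20) ≈ 0.250000.
Cmin,ss = (D/Vd)·f/(1−f), so D = Cmin,ss·Vd·(1−f)/f.
D = 11 × 100 × (1−f)/f ≈ 11 × 100 × 3.00000 ≈ 3300.00 mg.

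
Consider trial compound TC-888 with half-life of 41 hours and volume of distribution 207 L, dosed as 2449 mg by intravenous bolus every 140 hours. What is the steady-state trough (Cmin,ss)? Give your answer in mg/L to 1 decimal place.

1.2 mg/L

k = ln2/t½ = ln2/41 ≈ 0.016906 h⁻¹; fraction remaining f = e^(−kτ) = e^(−0.016906×140) ≈ 0.0938.
Each bolus raises the concentration by D/Vd = 2449/207 ≈ 11.831 mg/L.
Steady-state trough Cmin,ss = C₀·f/(1−f) ≈ 11.831 × 0.0938/0.9062 ≈ 1.225 mg/L.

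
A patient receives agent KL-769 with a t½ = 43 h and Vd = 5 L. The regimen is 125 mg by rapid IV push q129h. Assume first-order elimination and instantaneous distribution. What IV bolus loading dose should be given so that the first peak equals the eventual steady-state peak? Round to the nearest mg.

f = (1/2)^(129/43) ≈ 0.125000; accumulation ratio R = 1/(1−f) ≈ 1.14286.
Loading dose to hit Cmax,ss on first dose: D_load = D_maint·R ≈ 125 × 1.14286 ≈ 142.86 mg.

143 mg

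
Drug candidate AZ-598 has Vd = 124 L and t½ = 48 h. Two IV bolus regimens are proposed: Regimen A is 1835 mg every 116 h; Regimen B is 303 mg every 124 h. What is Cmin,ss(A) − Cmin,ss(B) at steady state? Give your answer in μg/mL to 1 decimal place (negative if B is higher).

2.9 μg/mL

Regimen A: f = (1/2)^(116/48) ≈ 0.1873; Cmin,ss = (1835/124)·f/(1−f) ≈ 3.411 μg/mL.
Regimen B: f = (1/2)^(124/48) ≈ 0.1669; Cmin,ss = (303/124)·f/(1−f) ≈ 0.490 μg/mL.
Difference ≈ 3.411 − 0.490 ≈ 2.921 μg/mL.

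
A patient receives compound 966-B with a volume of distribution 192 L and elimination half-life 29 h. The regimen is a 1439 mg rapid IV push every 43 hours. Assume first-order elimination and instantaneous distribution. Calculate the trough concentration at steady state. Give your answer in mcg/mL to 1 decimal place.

Over one 43-h interval, 43/29 ≈ 1.4828 half-lives elapse, leaving f ≈ 0.3578 of each dose.
At steady state, accumulation factor R = 1/(1 − e^(−kτ)) ≈ 1.5571.
Each bolus raises the concentration by D/Vd = 1439/192 ≈ 7.495 mcg/mL.
Steady-state peak Cmax,ss = C₀·R ≈ 7.495 × 1.5571 ≈ 11.670 mcg/mL.
Steady-state trough Cmin,ss = Cmax,ss·f ≈ 11.670 × 0.3578 ≈ 4.176 mcg/mL.

4.2 mcg/mL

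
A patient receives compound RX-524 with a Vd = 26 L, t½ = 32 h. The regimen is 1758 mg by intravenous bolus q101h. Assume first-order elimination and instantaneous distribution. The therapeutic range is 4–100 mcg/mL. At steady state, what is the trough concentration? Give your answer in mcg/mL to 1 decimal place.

Over one 101-h interval, 101/32 ≈ 3.1562 half-lives elapse, leaving f ≈ 0.1122 of each dose.
Each bolus raises the concentration by D/Vd = 1758/26 ≈ 67.615 mcg/mL.
Steady-state trough Cmin,ss = C₀·f/(1−f) ≈ 67.615 × 0.1122/0.8878 ≈ 8.545 mcg/mL.
Trough 8.5 mcg/mL vs MEC 4 mcg/mL: adequate.

8.5 mcg/mL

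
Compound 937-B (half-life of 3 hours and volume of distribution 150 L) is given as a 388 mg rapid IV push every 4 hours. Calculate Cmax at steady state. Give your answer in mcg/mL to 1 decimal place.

k = ln2/t½ = ln2/3 ≈ 0.231049 h⁻¹; fraction remaining f = e^(−kτ) = e^(−0.231049×4) ≈ 0.3969.
At steady state, accumulation factor R = 1/(1 − e^(−kτ)) ≈ 1.6581.
Single-dose peak C₀ = D/Vd = 388/150 ≈ 2.587 mcg/mL.
Cmax,ss = C₀/(1 − f) ≈ 2.587/0.6031 ≈ 4.290 mcg/mL.

4.3 mcg/mL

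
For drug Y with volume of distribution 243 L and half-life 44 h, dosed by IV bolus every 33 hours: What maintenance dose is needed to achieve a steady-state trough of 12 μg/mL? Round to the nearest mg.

τ/t½ = 33/44 ≈ 0.75, so f = (1/2)^(33/44) ≈ 0.594604.
Cmin,ss = (D/Vd)·f/(1−f), so D = Cmin,ss·Vd·(1−f)/f.
D = 12 × 243 × (1−f)/f ≈ 12 × 243 × 0.68179 ≈ 1988.10 mg.

1988 mg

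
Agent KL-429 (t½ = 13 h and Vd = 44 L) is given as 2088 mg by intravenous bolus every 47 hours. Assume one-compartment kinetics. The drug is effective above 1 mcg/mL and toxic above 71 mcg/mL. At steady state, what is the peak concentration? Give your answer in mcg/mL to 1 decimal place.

51.7 mcg/mL

Over one 47-h interval, 47/13 ≈ 3.6154 half-lives elapse, leaving f ≈ 0.0816 of each dose.
At steady state, accumulation factor R = 1/(1 − e^(−kτ)) ≈ 1.0889.
Single-dose peak C₀ = D/Vd = 2088/44 ≈ 47.455 mcg/mL.
Cmax,ss = C₀/(1 − f) ≈ 47.455/0.9184 ≈ 51.671 mcg/mL.
Peak 51.7 mcg/mL vs MTC 71 mcg/mL: below toxic threshold.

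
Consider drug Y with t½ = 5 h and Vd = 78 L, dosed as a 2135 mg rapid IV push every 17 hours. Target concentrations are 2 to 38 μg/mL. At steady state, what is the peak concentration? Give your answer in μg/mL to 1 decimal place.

k = ln2/t½ = ln2/5 ≈ 0.138629 h⁻¹; fraction remaining f = e^(−kτ) = e^(−0.138629×17) ≈ 0.0947.
At steady state, accumulation factor R = 1/(1 − e^(−kτ)) ≈ 1.1046.
Single-dose peak C₀ = D/Vd = 2135/78 ≈ 27.372 μg/mL.
Steady-state peak Cmax,ss = C₀·R ≈ 27.372 × 1.1046 ≈ 30.235 μg/mL.
Peak 30.2 μg/mL vs MTC 38 μg/mL: below toxic threshold.

30.2 μg/mL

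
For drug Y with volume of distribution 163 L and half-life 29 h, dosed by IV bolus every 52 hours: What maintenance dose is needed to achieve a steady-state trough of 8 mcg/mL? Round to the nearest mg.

τ/t½ = 52/29 ≈ 1.7931, so f = (1/2)^(52/29) ≈ 0.288551.
Cmin,ss = (D/Vd)·f/(1−f), so D = Cmin,ss·Vd·(1−f)/f.
D = 8 × 163 × (1−f)/f ≈ 8 × 163 × 2.46559 ≈ 3215.13 mg.

3215 mg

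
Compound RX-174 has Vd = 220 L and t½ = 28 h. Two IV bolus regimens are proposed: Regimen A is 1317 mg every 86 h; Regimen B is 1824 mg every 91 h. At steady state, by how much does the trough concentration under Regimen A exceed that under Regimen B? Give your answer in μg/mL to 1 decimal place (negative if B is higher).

-0.2 μg/mL

Regimen A: f = (1/2)^(86/28) ≈ 0.1190; Cmin,ss = (1317/220)·f/(1−f) ≈ 0.809 μg/mL.
Regimen B: f = (1/2)^(91/28) ≈ 0.1051; Cmin,ss = (1824/220)·f/(1−f) ≈ 0.974 μg/mL.
Difference ≈ 0.809 − 0.974 ≈ -0.165 μg/mL.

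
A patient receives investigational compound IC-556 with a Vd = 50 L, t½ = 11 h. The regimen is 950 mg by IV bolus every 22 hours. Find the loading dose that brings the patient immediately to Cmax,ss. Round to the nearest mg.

f = (1/2)^(22/11) ≈ 0.250000; accumulation ratio R = 1/(1−f) ≈ 1.33333.
Loading dose to hit Cmax,ss on first dose: D_load = D_maint·R ≈ 950 × 1.33333 ≈ 1266.66 mg.

1267 mg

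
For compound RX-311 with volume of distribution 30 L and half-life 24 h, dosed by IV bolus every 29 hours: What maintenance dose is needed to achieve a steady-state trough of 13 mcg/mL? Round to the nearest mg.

τ/t½ = 29/24 ≈ 1.2083, so f = (1/2)^(29/24) ≈ 0.432768.
Cmin,ss = (D/Vd)·f/(1−f), so D = Cmin,ss·Vd·(1−f)/f.
D = 13 × 30 × (1−f)/f ≈ 13 × 30 × 1.31071 ≈ 511.18 mg.

511 mg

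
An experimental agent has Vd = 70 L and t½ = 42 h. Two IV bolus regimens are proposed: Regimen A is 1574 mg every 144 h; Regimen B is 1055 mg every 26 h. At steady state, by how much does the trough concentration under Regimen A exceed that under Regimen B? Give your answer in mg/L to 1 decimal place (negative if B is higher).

Regimen A: f = (1/2)^(144/42) ≈ 0.0929; Cmin,ss = (1574/70)·f/(1−f) ≈ 2.303 mg/L.
Regimen B: f = (1/2)^(26/42) ≈ 0.6511; Cmin,ss = (1055/70)·f/(1−f) ≈ 28.126 mg/L.
Difference ≈ 2.303 − 28.126 ≈ -25.823 mg/L.

-25.8 mg/L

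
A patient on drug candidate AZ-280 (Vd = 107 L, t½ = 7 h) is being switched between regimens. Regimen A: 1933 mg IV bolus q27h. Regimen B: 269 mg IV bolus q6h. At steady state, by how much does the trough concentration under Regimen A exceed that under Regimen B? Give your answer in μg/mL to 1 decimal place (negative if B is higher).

-1.8 μg/mL

Regimen A: f = (1/2)^(27/7) ≈ 0.0690; Cmin,ss = (1933/107)·f/(1−f) ≈ 1.339 μg/mL.
Regimen B: f = (1/2)^(6/7) ≈ 0.5520; Cmin,ss = (269/107)·f/(1−f) ≈ 3.098 μg/mL.
Difference ≈ 1.339 − 3.098 ≈ -1.759 μg/mL.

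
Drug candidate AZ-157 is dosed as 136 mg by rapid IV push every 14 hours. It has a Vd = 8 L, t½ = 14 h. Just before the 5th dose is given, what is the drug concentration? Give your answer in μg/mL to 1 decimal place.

15.9 μg/mL

f = (1/2)^(τ/t½) = (1/2)^(14/14) ≈ 0.5000.
C₀ = D/Vd = 136/8 ≈ 17.000 μg/mL.
Before the 5th dose, 4 doses have been given. Superposition: Cmin = C₀·(f + f² + … + f^4).
≈ 17.000 × (0.5000 + 0.2500 + 0.1250 + 0.0625) ≈ 17.000 × 0.9375 ≈ 15.938 μg/mL.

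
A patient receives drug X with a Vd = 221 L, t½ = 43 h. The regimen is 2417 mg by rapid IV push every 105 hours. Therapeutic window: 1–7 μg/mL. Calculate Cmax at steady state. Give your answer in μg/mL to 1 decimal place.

13.4 μg/mL

τ/t½ = 105/43 ≈ 2.4419, so fraction remaining f = (1/2)^(105/43) ≈ 0.1840.
Accumulation ratio R = 1/(1 − f) ≈ 1/0.8160 ≈ 1.2255.
Single-dose peak C₀ = D/Vd = 2417/221 ≈ 10.937 μg/mL.
Cmax,ss = C₀/(1 − f) ≈ 10.937/0.8160 ≈ 13.403 μg/mL.
Peak 13.4 μg/mL vs MTC 7 μg/mL: exceeds toxic threshold.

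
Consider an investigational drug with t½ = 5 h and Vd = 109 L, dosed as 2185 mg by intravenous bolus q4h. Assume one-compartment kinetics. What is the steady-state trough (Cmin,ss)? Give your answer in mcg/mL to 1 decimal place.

27.0 mcg/mL

Over one 4-h interval, 4/5 ≈ 0.8 half-lives elapse, leaving f ≈ 0.5743 of each dose.
Each bolus raises the concentration by D/Vd = 2185/109 ≈ 20.046 mcg/mL.
Steady-state trough Cmin,ss = C₀·f/(1−f) ≈ 20.046 × 0.5743/0.4257 ≈ 27.043 mcg/mL.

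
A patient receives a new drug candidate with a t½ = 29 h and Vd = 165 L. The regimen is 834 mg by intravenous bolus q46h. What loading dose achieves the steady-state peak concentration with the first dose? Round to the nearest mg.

1250 mg

f = (1/2)^(46/29) ≈ 0.333046; accumulation ratio R = 1/(1−f) ≈ 1.49935.
Loading dose to hit Cmax,ss on first dose: D_load = D_maint·R ≈ 834 × 1.49935 ≈ 1250.46 mg.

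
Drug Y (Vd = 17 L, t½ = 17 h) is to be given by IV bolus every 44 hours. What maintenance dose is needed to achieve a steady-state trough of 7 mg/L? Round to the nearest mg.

τ/t½ = 44/17 ≈ 2.5882, so f = (1/2)^(44/17) ≈ 0.166289.
Cmin,ss = (D/Vd)·f/(1−f), so D = Cmin,ss·Vd·(1−f)/f.
D = 7 × 17 × (1−f)/f ≈ 7 × 17 × 5.01363 ≈ 596.62 mg.

597 mg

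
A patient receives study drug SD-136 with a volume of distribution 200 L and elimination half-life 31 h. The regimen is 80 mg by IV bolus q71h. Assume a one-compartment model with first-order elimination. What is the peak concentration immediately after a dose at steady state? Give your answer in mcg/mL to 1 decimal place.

0.5 mcg/mL

k = ln2/t½ = ln2/31 ≈ 0.022360 h⁻¹; fraction remaining f = e^(−kτ) = e^(−0.022360×71) ≈ 0.2044.
At steady state, accumulation factor R = 1/(1 − e^(−kτ)) ≈ 1.2569.
Each bolus raises the concentration by D/Vd = 80/200 ≈ 0.400 mcg/mL.
Steady-state peak Cmax,ss = C₀·R ≈ 0.400 × 1.2569 ≈ 0.503 mcg/mL.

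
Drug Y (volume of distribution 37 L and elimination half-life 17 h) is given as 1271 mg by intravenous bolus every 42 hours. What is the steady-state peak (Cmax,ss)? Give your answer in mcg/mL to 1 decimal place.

k = ln2/t½ = ln2/17 ≈ 0.040773 h⁻¹; fraction remaining f = e^(−kτ) = e^(−0.040773×42) ≈ 0.1804.
At steady state, accumulation factor R = 1/(1 − e^(−kτ)) ≈ 1.2201.
Each bolus raises the concentration by D/Vd = 1271/37 ≈ 34.351 mcg/mL.
Steady-state peak Cmax,ss = C₀·R ≈ 34.351 × 1.2201 ≈ 41.912 mcg/mL.

41.9 mcg/mL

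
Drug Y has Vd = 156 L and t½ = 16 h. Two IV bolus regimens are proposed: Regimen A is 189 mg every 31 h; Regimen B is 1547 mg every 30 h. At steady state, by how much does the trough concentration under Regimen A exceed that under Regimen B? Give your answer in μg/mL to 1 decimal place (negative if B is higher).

Regimen A: f = (1/2)^(31/16) ≈ 0.2611; Cmin,ss = (189/156)·f/(1−f) ≈ 0.428 μg/mL.
Regimen B: f = (1/2)^(30/16) ≈ 0.2726; Cmin,ss = (1547/156)·f/(1−f) ≈ 3.716 μg/mL.
Difference ≈ 0.428 − 3.716 ≈ -3.288 μg/mL.

-3.3 μg/mL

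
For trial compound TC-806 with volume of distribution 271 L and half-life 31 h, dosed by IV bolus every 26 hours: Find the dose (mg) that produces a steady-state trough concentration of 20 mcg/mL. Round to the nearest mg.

4273 mg

τ/t½ = 26/31 ≈ 0.83871, so f = (1/2)^(26/31) ≈ 0.559143.
Cmin,ss = (D/Vd)·f/(1−f), so D = Cmin,ss·Vd·(1−f)/f.
D = 20 × 271 × (1−f)/f ≈ 20 × 271 × 0.78845 ≈ 4273.40 mg.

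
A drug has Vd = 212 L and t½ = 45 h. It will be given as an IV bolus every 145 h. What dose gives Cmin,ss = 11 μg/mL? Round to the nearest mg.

τ/t½ = 145/45 ≈ 3.2222, so f = (1/2)^(145/45) ≈ 0.107155.
Cmin,ss = (D/Vd)·f/(1−f), so D = Cmin,ss·Vd·(1−f)/f.
D = 11 × 212 × (1−f)/f ≈ 11 × 212 × 8.33228 ≈ 19430.88 mg.

19431 mg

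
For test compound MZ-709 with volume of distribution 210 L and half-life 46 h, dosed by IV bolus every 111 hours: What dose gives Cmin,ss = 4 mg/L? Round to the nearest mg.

τ/t½ = 111/46 ≈ 2.413, so f = (1/2)^(111/46) ≈ 0.187759.
Cmin,ss = (D/Vd)·f/(1−f), so D = Cmin,ss·Vd·(1−f)/f.
D = 4 × 210 × (1−f)/f ≈ 4 × 210 × 4.32598 ≈ 3633.82 mg.

3634 mg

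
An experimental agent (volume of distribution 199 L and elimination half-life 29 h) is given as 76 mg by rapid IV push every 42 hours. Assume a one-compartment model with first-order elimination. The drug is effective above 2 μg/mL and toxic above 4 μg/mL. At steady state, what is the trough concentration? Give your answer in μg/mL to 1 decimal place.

Over one 42-h interval, 42/29 ≈ 1.4483 half-lives elapse, leaving f ≈ 0.3665 of each dose.
Single-dose peak C₀ = D/Vd = 76/199 ≈ 0.382 μg/mL.
Steady-state trough Cmin,ss = C₀·f/(1−f) ≈ 0.382 × 0.3665/0.6335 ≈ 0.221 μg/mL.
Trough 0.2 μg/mL vs MEC 2 μg/mL: subtherapeutic.

0.2 μg/mL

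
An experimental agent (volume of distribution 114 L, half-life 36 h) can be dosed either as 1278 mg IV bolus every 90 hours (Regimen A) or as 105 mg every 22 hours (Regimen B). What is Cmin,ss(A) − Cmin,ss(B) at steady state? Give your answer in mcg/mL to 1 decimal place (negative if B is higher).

0.7 mcg/mL

Regimen A: f = (1/2)^(90/36) ≈ 0.1768; Cmin,ss = (1278/114)·f/(1−f) ≈ 2.408 mcg/mL.
Regimen B: f = (1/2)^(22/36) ≈ 0.6547; Cmin,ss = (105/114)·f/(1−f) ≈ 1.746 mcg/mL.
Difference ≈ 2.408 − 1.746 ≈ 0.662 mcg/mL.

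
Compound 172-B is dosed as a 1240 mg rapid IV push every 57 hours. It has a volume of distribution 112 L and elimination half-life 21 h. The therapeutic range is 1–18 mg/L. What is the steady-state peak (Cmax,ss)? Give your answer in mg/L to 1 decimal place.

13.1 mg/L

k = ln2/t½ = ln2/21 ≈ 0.033007 h⁻¹; fraction remaining f = e^(−kτ) = e^(−0.033007×57) ≈ 0.1524.
Accumulation ratio R = 1/(1 − f) ≈ 1/0.8476 ≈ 1.1798.
Single-dose peak C₀ = D/Vd = 1240/112 ≈ 11.071 mg/L.
Cmax,ss = C₀/(1 − f) ≈ 11.071/0.8476 ≈ 13.062 mg/L.
Peak 13.1 mg/L vs MTC 18 mg/L: below toxic threshold.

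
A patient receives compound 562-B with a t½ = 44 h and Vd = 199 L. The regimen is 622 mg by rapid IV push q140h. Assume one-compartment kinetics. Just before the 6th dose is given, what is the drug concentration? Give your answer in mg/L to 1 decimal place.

0.4 mg/L

f = (1/2)^(τ/t½) = (1/2)^(140/44) ≈ 0.1102.
C₀ = D/Vd = 622/199 ≈ 3.126 mg/L.
Before the 6th dose, 5 doses have been given. Superposition: Cmin = C₀·(f + f² + … + f^5).
≈ 3.126 × (0.1102 + 0.0121 + 0.0013 + 0.0001 + 0.0000) ≈ 3.126 × 0.1237 ≈ 0.387 mg/L.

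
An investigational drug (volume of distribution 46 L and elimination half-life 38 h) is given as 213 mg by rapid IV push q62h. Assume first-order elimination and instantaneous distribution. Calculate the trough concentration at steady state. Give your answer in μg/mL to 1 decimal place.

Over one 62-h interval, 62/38 ≈ 1.6316 half-lives elapse, leaving f ≈ 0.3227 of each dose.
Accumulation ratio R = 1/(1 − f) ≈ 1/0.6773 ≈ 1.4765.
Single-dose peak C₀ = D/Vd = 213/46 ≈ 4.630 μg/mL.
Cmax,ss = C₀/(1 − f) ≈ 4.630/0.6773 ≈ 6.836 μg/mL.
Steady-state trough Cmin,ss = Cmax,ss·f ≈ 6.836 × 0.3227 ≈ 2.206 μg/mL.

2.2 μg/mL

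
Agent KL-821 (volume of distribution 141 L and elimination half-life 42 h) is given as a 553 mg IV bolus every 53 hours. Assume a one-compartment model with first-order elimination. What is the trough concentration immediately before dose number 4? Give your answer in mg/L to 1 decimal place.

f = (1/2)^(τ/t½) = (1/2)^(53/42) ≈ 0.4170.
C₀ = D/Vd = 553/141 ≈ 3.922 mg/L.
Before the 4th dose, 3 doses have been given. Superposition: Cmin = C₀·(f + f² + … + f^3).
≈ 3.922 × (0.4170 + 0.1739 + 0.0725) ≈ 3.922 × 0.6634 ≈ 2.602 mg/L.

2.6 mg/L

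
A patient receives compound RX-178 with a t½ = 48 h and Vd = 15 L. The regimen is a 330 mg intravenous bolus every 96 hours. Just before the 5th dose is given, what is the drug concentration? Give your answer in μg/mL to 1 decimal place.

7.3 μg/mL

f = (1/2)^(τ/t½) = (1/2)^(96/48) ≈ 0.2500.
C₀ = D/Vd = 330/15 ≈ 22.000 μg/mL.
Before the 5th dose, 4 doses have been given. Superposition: Cmin = C₀·(f + f² + … + f^4).
≈ 22.000 × (0.2500 + 0.0625 + 0.0156 + 0.0039) ≈ 22.000 × 0.3320 ≈ 7.304 μg/mL.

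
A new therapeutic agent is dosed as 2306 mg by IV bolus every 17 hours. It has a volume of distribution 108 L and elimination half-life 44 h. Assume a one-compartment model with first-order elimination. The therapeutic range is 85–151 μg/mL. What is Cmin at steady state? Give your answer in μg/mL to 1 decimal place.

Over one 17-h interval, 17/44 ≈ 0.38636 half-lives elapse, leaving f ≈ 0.7651 of each dose.
Accumulation ratio R = 1/(1 − f) ≈ 1/0.2349 ≈ 4.2571.
Each bolus raises the concentration by D/Vd = 2306/108 ≈ 21.352 μg/mL.
Steady-state peak Cmax,ss = C₀·R ≈ 21.352 × 4.2571 ≈ 90.898 μg/mL.
One interval later, Cmin,ss = Cmax,ss·e^(−kτ) ≈ 90.898 × 0.7651 ≈ 69.546 μg/mL.
Trough 69.5 μg/mL vs MEC 85 μg/mL: subtherapeutic.

69.5 μg/mL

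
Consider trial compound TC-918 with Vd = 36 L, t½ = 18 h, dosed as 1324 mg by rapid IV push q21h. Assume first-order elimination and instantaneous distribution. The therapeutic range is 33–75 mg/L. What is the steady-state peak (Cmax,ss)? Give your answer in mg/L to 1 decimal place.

τ/t½ = 21/18 ≈ 1.1667, so fraction remaining f = (1/2)^(21/18) ≈ 0.4454.
Accumulation ratio R = 1/(1 − f) ≈ 1/0.5546 ≈ 1.8031.
Single-dose peak C₀ = D/Vd = 1324/36 ≈ 36.778 mg/L.
Steady-state peak Cmax,ss = C₀·R ≈ 36.778 × 1.8031 ≈ 66.314 mg/L.
Peak 66.3 mg/L vs MTC 75 mg/L: below toxic threshold.

66.3 mg/L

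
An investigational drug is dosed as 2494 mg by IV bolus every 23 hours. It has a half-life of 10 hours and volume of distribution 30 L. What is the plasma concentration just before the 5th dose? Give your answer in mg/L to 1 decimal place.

21.1 mg/L

f = (1/2)^(τ/t½) = (1/2)^(23/10) ≈ 0.2031.
C₀ = D/Vd = 2494/30 ≈ 83.133 mg/L.
Before the 5th dose, 4 doses have been given. Superposition: Cmin = C₀·(f + f² + … + f^4).
≈ 83.133 × (0.2031 + 0.0412 + 0.0084 + 0.0017) ≈ 83.133 × 0.2544 ≈ 21.149 mg/L.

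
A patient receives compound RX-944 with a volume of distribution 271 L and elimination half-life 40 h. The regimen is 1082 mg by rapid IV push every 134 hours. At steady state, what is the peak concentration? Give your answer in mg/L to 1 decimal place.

4.4 mg/L

Over one 134-h interval, 134/40 ≈ 3.35 half-lives elapse, leaving f ≈ 0.0981 of each dose.
Accumulation ratio R = 1/(1 − f) ≈ 1/0.9019 ≈ 1.1088.
Single-dose peak C₀ = D/Vd = 1082/271 ≈ 3.993 mg/L.
Cmax,ss = C₀/(1 − f) ≈ 3.993/0.9019 ≈ 4.427 mg/L.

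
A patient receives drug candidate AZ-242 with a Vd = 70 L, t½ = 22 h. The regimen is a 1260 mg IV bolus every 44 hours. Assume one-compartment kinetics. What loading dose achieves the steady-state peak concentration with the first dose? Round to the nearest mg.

f = (1/2)^(44/22) ≈ 0.250000; accumulation ratio R = 1/(1−f) ≈ 1.33333.
Loading dose to hit Cmax,ss on first dose: D_load = D_maint·R ≈ 1260 × 1.33333 ≈ 1680.00 mg.

1680 mg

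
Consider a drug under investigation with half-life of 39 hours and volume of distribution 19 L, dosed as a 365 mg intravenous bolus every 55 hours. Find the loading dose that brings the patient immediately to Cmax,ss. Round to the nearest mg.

f = (1/2)^(55/39) ≈ 0.376245; accumulation ratio R = 1/(1−f) ≈ 1.60319.
Loading dose to hit Cmax,ss on first dose: D_load = D_maint·R ≈ 365 × 1.60319 ≈ 585.16 mg.

585 mg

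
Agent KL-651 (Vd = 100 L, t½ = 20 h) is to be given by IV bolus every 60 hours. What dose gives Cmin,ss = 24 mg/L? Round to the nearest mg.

16800 mg

τ/t½ = 60/20 ≈ 3, so f = (1/2)^(60/20) ≈ 0.125000.
Cmin,ss = (D/Vd)·f/(1−f), so D = Cmin,ss·Vd·(1−f)/f.
D = 24 × 100 × (1−f)/f ≈ 24 × 100 × 7.00000 ≈ 16800.00 mg.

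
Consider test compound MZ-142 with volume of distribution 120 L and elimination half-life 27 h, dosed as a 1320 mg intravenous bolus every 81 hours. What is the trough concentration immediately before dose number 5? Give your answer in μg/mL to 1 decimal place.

1.6 μg/mL

f = (1/2)^(τ/t½) = (1/2)^(81/27) ≈ 0.1250.
C₀ = D/Vd = 1320/120 ≈ 11.000 μg/mL.
Before the 5th dose, 4 doses have been given. Superposition: Cmin = C₀·(f + f² + … + f^4).
≈ 11.000 × (0.1250 + 0.0156 + 0.0020 + 0.0002) ≈ 11.000 × 0.1428 ≈ 1.571 μg/mL.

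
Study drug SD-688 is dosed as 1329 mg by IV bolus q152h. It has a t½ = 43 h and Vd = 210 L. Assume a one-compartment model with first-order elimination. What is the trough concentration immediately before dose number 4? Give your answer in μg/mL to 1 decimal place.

0.6 μg/mL

f = (1/2)^(τ/t½) = (1/2)^(152/43) ≈ 0.0863.
C₀ = D/Vd = 1329/210 ≈ 6.329 μg/mL.
Before the 4th dose, 3 doses have been given. Superposition: Cmin = C₀·(f + f² + … + f^3).
≈ 6.329 × (0.0863 + 0.0074 + 0.0006) ≈ 6.329 × 0.0943 ≈ 0.597 μg/mL.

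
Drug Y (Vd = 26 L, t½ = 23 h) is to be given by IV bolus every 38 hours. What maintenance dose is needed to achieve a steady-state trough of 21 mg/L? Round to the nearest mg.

τ/t½ = 38/23 ≈ 1.6522, so f = (1/2)^(38/23) ≈ 0.318160.
Cmin,ss = (D/Vd)·f/(1−f), so D = Cmin,ss·Vd·(1−f)/f.
D = 21 × 26 × (1−f)/f ≈ 21 × 26 × 2.14307 ≈ 1170.12 mg.

1170 mg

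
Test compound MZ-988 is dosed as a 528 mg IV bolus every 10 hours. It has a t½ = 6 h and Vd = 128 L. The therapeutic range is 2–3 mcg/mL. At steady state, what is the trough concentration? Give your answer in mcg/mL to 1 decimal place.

1.9 mcg/mL

k = ln2/t½ = ln2/6 ≈ 0.115525 h⁻¹; fraction remaining f = e^(−kτ) = e^(−0.115525×10) ≈ 0.3150.
At steady state, accumulation factor R = 1/(1 − e^(−kτ)) ≈ 1.4599.
Each bolus raises the concentration by D/Vd = 528/128 ≈ 4.125 mcg/mL.
Cmax,ss = C₀/(1 − f) ≈ 4.125/0.6850 ≈ 6.022 mcg/mL.
Steady-state trough Cmin,ss = Cmax,ss·f ≈ 6.022 × 0.3150 ≈ 1.897 mcg/mL.
Trough 1.9 mcg/mL vs MEC 2 mcg/mL: subtherapeutic.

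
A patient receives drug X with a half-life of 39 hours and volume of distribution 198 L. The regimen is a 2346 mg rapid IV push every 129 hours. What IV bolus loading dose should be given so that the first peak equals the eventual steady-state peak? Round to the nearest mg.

2610 mg

f = (1/2)^(129/39) ≈ 0.100992; accumulation ratio R = 1/(1−f) ≈ 1.11234.
Loading dose to hit Cmax,ss on first dose: D_load = D_maint·R ≈ 2346 × 1.11234 ≈ 2609.55 mg.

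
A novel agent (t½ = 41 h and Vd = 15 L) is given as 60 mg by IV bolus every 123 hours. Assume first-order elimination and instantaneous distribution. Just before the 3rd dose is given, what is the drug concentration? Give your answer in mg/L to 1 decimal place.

0.6 mg/L

f = (1/2)^(τ/t½) = (1/2)^(123/41) ≈ 0.1250.
C₀ = D/Vd = 60/15 ≈ 4.000 mg/L.
Before the 3rd dose, 2 doses have been given. Superposition: Cmin = C₀·(f + f²).
≈ 4.000 × (0.1250 + 0.0156) ≈ 4.000 × 0.1406 ≈ 0.562 mg/L.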